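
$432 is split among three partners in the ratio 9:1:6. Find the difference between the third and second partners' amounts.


Total parts = 9 + 1 + 6 = 16
Value per part = 432 / 16 = 27
Shares: 9*27=243, 1*27=27, 6*27=162
Third share = 162, second share = 27
Difference = |162 - 27| = 135

135


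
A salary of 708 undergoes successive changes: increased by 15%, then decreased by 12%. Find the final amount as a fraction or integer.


Start: 708
Step 1: increase by 15% => multiply by 115/100
  708 * 115/100 = 4071/5
Step 2: decrease by 12% => multiply by 88/100
  4071/5 * 88/100 = 89562/125
Final value = 89562/125

89562/125


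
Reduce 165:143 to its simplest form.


Find GCD(165, 143)
GCD = 11
Divide both by 11: 165/11 = 15, 143/11 = 13
Simplified ratio = 15:13

15:13


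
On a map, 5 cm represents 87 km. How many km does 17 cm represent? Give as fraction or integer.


Map scale: 5 cm = 87 km
Measured distance on map = 17 cm
Set up proportion: 17 * 87 / 5
= 1479 / 5
= 1479/5 km

1479/5


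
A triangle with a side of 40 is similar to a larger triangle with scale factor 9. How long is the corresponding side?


Similar triangles have proportional sides
Scale factor = 9
Smaller side = 40
Corresponding larger side = 40 * 9
= 360

360


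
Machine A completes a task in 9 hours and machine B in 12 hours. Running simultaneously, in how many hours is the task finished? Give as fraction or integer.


Rate of A = 1/9 job per hour
Rate of B = 1/12 job per hour
Combined rate = 1/9 + 1/12
Find common denominator: (12 + 9)/(9*12) = 21/108
Combined rate = 7/36 job per hour
Time together = 1 / (7/36) = 36/7 hours

36/7


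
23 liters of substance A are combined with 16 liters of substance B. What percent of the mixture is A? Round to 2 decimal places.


Volume of A = 23 L
Volume of B = 16 L
Total volume = 23 + 16 = 39 L
Percentage of A = (23/39) * 100
= 58.97%

58.97


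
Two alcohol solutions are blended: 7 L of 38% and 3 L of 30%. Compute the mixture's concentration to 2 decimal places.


Solute in mixture 1 = 38% of 7 L = 7*38/100 = 133/50 L
Solute in mixture 2 = 30% of 3 L = 3*30/100 = 9/10 L
Total solute = 133/50 + 9/10 = 89/25 L
Total volume = 7 + 3 = 10 L
Final concentration = 89/25/10 * 100 = 35.60%

35.60


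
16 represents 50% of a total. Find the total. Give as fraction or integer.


Given: 16 is 50% of the whole
Set up: 16 = 50/100 * whole
whole = 16 * 100 / 50
whole = 1600 / 50
whole = 32

32


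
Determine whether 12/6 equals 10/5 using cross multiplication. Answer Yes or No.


Cross multiply to check 12/6 = 10/5
Left cross product: 12 * 5 = 60
Right cross product: 6 * 10 = 60
60 = 60
Equal, so proportions match => Yes

Yes


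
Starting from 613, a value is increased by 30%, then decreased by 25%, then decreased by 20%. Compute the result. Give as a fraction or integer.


Start: 613
Step 1: increase by 30% => multiply by 130/100
  613 * 130/100 = 7969/10
Step 2: decrease by 25% => multiply by 75/100
  7969/10 * 75/100 = 23907/40
Step 3: decrease by 20% => multiply by 80/100
  23907/40 * 80/100 = 23907/50
Final value = 23907/50

23907/50


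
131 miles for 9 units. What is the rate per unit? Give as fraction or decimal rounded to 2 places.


Total miles = 131
Number of units = 9
Unit rate = 131 / 9
= 14.56 miles per unit

14.56


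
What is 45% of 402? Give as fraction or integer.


Compute 45% of 402
Convert percentage: 45% = 45/100
Multiply: 402 * 45/100
= 18090/100
= 1809/10

1809/10


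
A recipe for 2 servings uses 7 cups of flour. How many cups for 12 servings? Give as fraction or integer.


Original: 7 cups for 2 servings
Target servings = 12
Scaling factor = 12/2
New amount = 7 * 12/2
= 84/2
= 42 cups

42


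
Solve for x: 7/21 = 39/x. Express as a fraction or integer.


Setting up: 7/21 = 39/x
Cross multiply: 7 * x = 21 * 39
7x = 819
x = 819/7
x = 117

117


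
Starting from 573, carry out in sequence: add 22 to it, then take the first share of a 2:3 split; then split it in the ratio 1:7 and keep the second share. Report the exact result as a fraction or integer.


Start with 573.
Step 1: Add 22: 573+22=595; split 2:3 first = 595*2/5 = 238
Step 2: Split 1:7, second share = 238 * 7/8 = 833/4
Final result = 833/4

833/4


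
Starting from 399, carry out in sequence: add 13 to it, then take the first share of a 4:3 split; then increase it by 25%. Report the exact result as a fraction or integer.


Start with 399.
Step 1: Add 13: 399+13=412; split 4:3 first = 412*4/7 = 1648/7
Step 2: Increase by 25%: 1648/7 * 125/100 = 2060/7
Final result = 2060/7

2060/7


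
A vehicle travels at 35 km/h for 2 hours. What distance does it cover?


Using distance = speed * time
Speed = 35 km/h
Time = 2 hours
Distance = 35 * 2
= 70 km

70


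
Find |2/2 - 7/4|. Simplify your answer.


Simplify: 2/2 = 1 and 7/4 = 7/4
Find common denominator: LCD = 4
Convert: 4/4 and 7/4
Difference = |4 - 7|/4 = 3/4
Simplified = 3/4

3/4


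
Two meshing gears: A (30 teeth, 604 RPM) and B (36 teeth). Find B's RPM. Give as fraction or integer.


Gear ratio: teeth_A * RPM_A = teeth_B * RPM_B
30 * 604 = 36 * RPM_B
18120 = 36 * RPM_B
RPM_B = 18120 / 36
RPM_B = 1510/3

1510/3


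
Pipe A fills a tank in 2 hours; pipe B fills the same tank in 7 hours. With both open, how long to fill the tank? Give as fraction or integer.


Rate of A = 1/2 job per hour
Rate of B = 1/7 job per hour
Combined rate = 1/2 + 1/7
Find common denominator: (7 + 2)/(2*7) = 9/14
Combined rate = 9/14 job per hour
Time together = 1 / (9/14) = 14/9 hours

14/9


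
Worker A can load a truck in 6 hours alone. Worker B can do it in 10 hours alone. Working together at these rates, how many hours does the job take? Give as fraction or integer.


Rate of A = 1/6 job per hour
Rate of B = 1/10 job per hour
Combined rate = 1/6 + 1/10
Find common denominator: (10 + 6)/(6*10) = 16/60
Combined rate = 4/15 job per hour
Time together = 1 / (4/15) = 15/4 hours

15/4


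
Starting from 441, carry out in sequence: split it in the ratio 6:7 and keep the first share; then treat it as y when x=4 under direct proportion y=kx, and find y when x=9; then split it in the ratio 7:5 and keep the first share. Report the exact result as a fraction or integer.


Start with 441.
Step 1: Split 6:7, first share = 441 * 6/13 = 2646/13
Step 2: Direct prop: k = (2646/13)/4; new y = k*9 = 2646/13*9/4 = 11907/26
Step 3: Split 7:5, first share = 11907/26 * 7/12 = 27783/104
Final result = 27783/104

27783/104


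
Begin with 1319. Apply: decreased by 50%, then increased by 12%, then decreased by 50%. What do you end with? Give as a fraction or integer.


Start: 1319
Step 1: decrease by 50% => multiply by 50/100
  1319 * 50/100 = 1319/2
Step 2: increase by 12% => multiply by 112/100
  1319/2 * 112/100 = 18466/25
Step 3: decrease by 50% => multiply by 50/100
  18466/25 * 50/100 = 9233/25
Final value = 9233/25

9233/25


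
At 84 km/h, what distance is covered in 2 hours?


Using distance = speed * time
Speed = 84 km/h
Time = 2 hours
Distance = 84 * 2
= 168 km

168


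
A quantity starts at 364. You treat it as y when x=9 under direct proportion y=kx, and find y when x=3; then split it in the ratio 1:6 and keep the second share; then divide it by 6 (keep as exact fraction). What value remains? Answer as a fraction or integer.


Start with 364.
Step 1: Direct prop: k = (364)/9; new y = k*3 = 364*3/9 = 364/3
Step 2: Split 1:6, second share = 364/3 * 6/7 = 104
Step 3: Divide by 6: 104 / 6 = 52/3
Final result = 52/3

52/3


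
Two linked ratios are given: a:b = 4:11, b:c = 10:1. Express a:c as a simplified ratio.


Given a:b = 4:11 and b:c = 10:1
Make b consistent. Multiply first ratio by 10: a:b = 40:110
Multiply second ratio by 11: b:c = 110:11
Now b = 110 in both, so a:b:c = 40:110:11
Therefore a:c = 40:11
Simplify by GCD: a:c = 40:11

40:11


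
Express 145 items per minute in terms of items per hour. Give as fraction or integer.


Converting from per minute to per hour
Rate = 145 items per minute
Multiply by 60: 145 * 60
= 8700 items per hour

8700


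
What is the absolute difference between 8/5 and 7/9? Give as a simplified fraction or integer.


Simplify: 8/5 = 8/5 and 7/9 = 7/9
Find common denominator: LCD = 45
Convert: 72/45 and 35/45
Difference = |72 - 35|/45 = 37/45
Simplified = 37/45

37/45


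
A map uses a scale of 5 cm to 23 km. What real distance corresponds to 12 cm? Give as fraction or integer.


Map scale: 5 cm = 23 km
Measured distance on map = 12 cm
Set up proportion: 12 * 23 / 5
= 276 / 5
= 276/5 km

276/5


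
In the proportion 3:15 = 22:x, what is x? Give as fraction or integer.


Setting up: 3/15 = 22/x
Cross multiply: 3 * x = 15 * 22
3x = 330
x = 330/3
x = 110

110


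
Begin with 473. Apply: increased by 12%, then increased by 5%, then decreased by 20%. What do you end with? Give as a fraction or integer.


Start: 473
Step 1: increase by 12% => multiply by 112/100
  473 * 112/100 = 13244/25
Step 2: increase by 5% => multiply by 105/100
  13244/25 * 105/100 = 69531/125
Step 3: decrease by 20% => multiply by 80/100
  69531/125 * 80/100 = 278124/625
Final value = 278124/625

278124/625


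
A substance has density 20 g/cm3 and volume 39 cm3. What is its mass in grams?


Using mass = density * volume
Density = 20 g/cm3
Volume = 39 cm3
Mass = 20 * 39
= 780 g

780


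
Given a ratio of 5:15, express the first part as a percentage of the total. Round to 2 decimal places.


Total parts = 5 + 15 = 20
First part fraction = 5/20
Percentage = (5/20) * 100
= 0.25 * 100
= 25.00%

25.00


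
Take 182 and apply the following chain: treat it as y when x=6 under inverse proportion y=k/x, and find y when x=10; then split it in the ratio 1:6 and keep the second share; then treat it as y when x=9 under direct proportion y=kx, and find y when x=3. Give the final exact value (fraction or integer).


Start with 182.
Step 1: Inverse prop: k = (182)*6; new y = k/10 = 182*6/10 = 546/5
Step 2: Split 1:6, second share = 546/5 * 6/7 = 468/5
Step 3: Direct prop: k = (468/5)/9; new y = k*3 = 468/5*3/9 = 156/5
Final result = 156/5

156/5


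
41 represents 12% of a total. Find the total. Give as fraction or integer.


Given: 41 is 12% of the whole
Set up: 41 = 12/100 * whole
whole = 41 * 100 / 12
whole = 4100 / 12
whole = 1025/3

1025/3


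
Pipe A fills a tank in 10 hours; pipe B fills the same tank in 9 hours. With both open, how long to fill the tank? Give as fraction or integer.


Rate of A = 1/10 job per hour
Rate of B = 1/9 job per hour
Combined rate = 1/10 + 1/9
Find common denominator: (9 + 10)/(10*9) = 19/90
Combined rate = 19/90 job per hour
Time together = 1 / (19/90) = 90/19 hours

90/19


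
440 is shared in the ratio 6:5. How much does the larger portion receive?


Total parts = 6 + 5 = 11
Value per part = 440 / 11 = 40
First share = 6 * 40 = 240
Second share = 5 * 40 = 200
Larger share = 240

240


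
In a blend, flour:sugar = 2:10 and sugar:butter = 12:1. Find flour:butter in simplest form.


Given a:b = 2:10 and b:c = 12:1
Make b consistent. Multiply first ratio by 12: a:b = 24:120
Multiply second ratio by 10: b:c = 120:10
Now b = 120 in both, so a:b:c = 24:120:10
Therefore a:c = 24:10
Simplify by GCD: a:c = 12:5

12:5


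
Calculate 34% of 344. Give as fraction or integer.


Compute 34% of 344
Convert percentage: 34% = 34/100
Multiply: 344 * 34/100
= 11696/100
= 2924/25

2924/25


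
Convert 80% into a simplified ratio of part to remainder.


Part = 80%, Remainder = 20%
Ratio = 80:20
GCD(80, 20) = 20
Simplify: 4:1 = 4:1

4:1


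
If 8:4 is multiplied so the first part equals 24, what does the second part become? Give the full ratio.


Original ratio: 8:4
First term target: 24
Scale factor = 24 / 8 = 3
Multiply second term: 4 * 3 = 12
Equivalent ratio = 24:12

24:12


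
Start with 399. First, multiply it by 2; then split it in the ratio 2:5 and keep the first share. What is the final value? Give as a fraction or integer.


Start with 399.
Step 1: Multiply by 2: 399 * 2 = 798
Step 2: Split 2:5, first share = 798 * 2/7 = 228
Final result = 228

228


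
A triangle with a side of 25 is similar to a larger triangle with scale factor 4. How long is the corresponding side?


Similar triangles have proportional sides
Scale factor = 4
Smaller side = 25
Corresponding larger side = 25 * 4
= 100

100


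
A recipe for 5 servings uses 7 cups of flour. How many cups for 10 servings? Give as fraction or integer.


Original: 7 cups for 5 servings
Target servings = 10
Scaling factor = 10/5
New amount = 7 * 10/5
= 70/5
= 14 cups

14


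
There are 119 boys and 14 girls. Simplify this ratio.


Find GCD(119, 14)
GCD = 7
Divide both by 7: 119/7 = 17, 14/7 = 2
Simplified ratio = 17:2

17:2


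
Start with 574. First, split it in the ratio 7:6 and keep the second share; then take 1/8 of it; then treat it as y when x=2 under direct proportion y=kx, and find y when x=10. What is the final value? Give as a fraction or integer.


Start with 574.
Step 1: Split 7:6, second share = 574 * 6/13 = 3444/13
Step 2: Take 1/8: 3444/13 * 1/8 = 861/26
Step 3: Direct prop: k = (861/26)/2; new y = k*10 = 861/26*10/2 = 4305/26
Final result = 4305/26

4305/26


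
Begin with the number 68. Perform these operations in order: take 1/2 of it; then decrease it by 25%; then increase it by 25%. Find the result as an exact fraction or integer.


Start with 68.
Step 1: Take 1/2: 68 * 1/2 = 34
Step 2: Decrease by 25%: 34 * 75/100 = 51/2
Step 3: Increase by 25%: 51/2 * 125/100 = 255/8
Final result = 255/8

255/8


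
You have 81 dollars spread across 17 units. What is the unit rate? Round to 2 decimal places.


Total dollars = 81
Number of units = 17
Unit rate = 81 / 17
= 4.76 dollars per unit

4.76


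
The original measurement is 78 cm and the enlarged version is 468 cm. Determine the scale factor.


Original length = 78 cm
Scaled length = 468 cm
Scale factor = 468 / 78
= 6

6


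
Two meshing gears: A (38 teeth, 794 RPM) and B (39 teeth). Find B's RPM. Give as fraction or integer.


Gear ratio: teeth_A * RPM_A = teeth_B * RPM_B
38 * 794 = 39 * RPM_B
30172 = 39 * RPM_B
RPM_B = 30172 / 39
RPM_B = 30172/39

30172/39


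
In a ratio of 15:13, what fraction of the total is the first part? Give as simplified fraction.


Total parts = 15 + 13 = 28
First part fraction = 15/28
Simplify: 15/28 = 15/28

15/28


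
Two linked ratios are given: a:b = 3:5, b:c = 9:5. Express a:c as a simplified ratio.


Given a:b = 3:5 and b:c = 9:5
Make b consistent. Multiply first ratio by 9: a:b = 27:45
Multiply second ratio by 5: b:c = 45:25
Now b = 45 in both, so a:b:c = 27:45:25
Therefore a:c = 27:25
Simplify by GCD: a:c = 27:25

27:25


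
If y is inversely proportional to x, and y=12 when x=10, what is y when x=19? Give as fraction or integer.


Inverse proportion: y = k/x
Find k: k = 10 * 12 = 120
Compute y at x=19: y = 120/19
y = 120/19

120/19


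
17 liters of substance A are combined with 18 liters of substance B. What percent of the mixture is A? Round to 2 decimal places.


Volume of A = 17 L
Volume of B = 18 L
Total volume = 17 + 18 = 35 L
Percentage of A = (17/35) * 100
= 48.57%

48.57


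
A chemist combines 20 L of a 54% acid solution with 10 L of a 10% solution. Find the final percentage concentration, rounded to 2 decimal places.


Solute in mixture 1 = 54% of 20 L = 20*54/100 = 54/5 L
Solute in mixture 2 = 10% of 10 L = 10*10/100 = 1 L
Total solute = 54/5 + 1 = 59/5 L
Total volume = 20 + 10 = 30 L
Final concentration = 59/5/30 * 100 = 39.33%

39.33


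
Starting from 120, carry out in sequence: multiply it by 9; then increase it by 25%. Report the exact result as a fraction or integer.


Start with 120.
Step 1: Multiply by 9: 120 * 9 = 1080
Step 2: Increase by 25%: 1080 * 125/100 = 1350
Final result = 1350

1350


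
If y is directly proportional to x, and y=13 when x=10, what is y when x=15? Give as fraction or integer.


Direct proportion: y = kx
Find k: k = 13/10 = 13/10
Compute y at x=15: y = 13/10 * 15
y = 39/2

39/2


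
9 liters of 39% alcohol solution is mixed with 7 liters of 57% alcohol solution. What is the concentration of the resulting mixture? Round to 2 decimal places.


Solute in mixture 1 = 39% of 9 L = 9*39/100 = 351/100 L
Solute in mixture 2 = 57% of 7 L = 7*57/100 = 399/100 L
Total solute = 351/100 + 399/100 = 15/2 L
Total volume = 9 + 7 = 16 L
Final concentration = 15/2/16 * 100 = 46.88%

46.88


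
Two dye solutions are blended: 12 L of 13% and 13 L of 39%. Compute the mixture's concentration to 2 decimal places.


Solute in mixture 1 = 13% of 12 L = 12*13/100 = 39/25 L
Solute in mixture 2 = 39% of 13 L = 13*39/100 = 507/100 L
Total solute = 39/25 + 507/100 = 663/100 L
Total volume = 12 + 13 = 25 L
Final concentration = 663/100/25 * 100 = 26.52%

26.52


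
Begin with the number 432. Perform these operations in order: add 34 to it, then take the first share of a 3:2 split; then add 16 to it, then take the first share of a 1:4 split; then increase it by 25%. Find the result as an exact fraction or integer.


Start with 432.
Step 1: Add 34: 432+34=466; split 3:2 first = 466*3/5 = 1398/5
Step 2: Add 16: 1398/5+16=1478/5; split 1:4 first = 1478/5*1/5 = 1478/25
Step 3: Increase by 25%: 1478/25 * 125/100 = 739/10
Final result = 739/10

739/10


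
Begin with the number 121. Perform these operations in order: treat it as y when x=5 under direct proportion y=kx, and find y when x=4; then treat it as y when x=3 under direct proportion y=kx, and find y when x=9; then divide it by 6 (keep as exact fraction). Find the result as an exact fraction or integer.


Start with 121.
Step 1: Direct prop: k = (121)/5; new y = k*4 = 121*4/5 = 484/5
Step 2: Direct prop: k = (484/5)/3; new y = k*9 = 484/5*9/3 = 1452/5
Step 3: Divide by 6: 1452/5 / 6 = 242/5
Final result = 242/5

242/5


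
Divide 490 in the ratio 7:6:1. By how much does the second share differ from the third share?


Total parts = 7 + 6 + 1 = 14
Value per part = 490 / 14 = 35
Shares: 7*35=245, 6*35=210, 1*35=35
Second share = 210, third share = 35
Difference = |210 - 35| = 175

175


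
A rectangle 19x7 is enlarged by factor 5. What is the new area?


Original dimensions: 19 x 7
Enlargement factor = 5
New width = 19 * 5 = 95
New height = 7 * 5 = 35
New area = 95 * 35 = 3325

3325


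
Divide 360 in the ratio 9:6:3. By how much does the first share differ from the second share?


Total parts = 9 + 6 + 3 = 18
Value per part = 360 / 18 = 20
Shares: 9*20=180, 6*20=120, 3*20=60
First share = 180, second share = 120
Difference = |180 - 120| = 60

60


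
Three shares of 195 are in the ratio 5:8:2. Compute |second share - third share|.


Total parts = 5 + 8 + 2 = 15
Value per part = 195 / 15 = 13
Shares: 5*13=65, 8*13=104, 2*13=26
Second share = 104, third share = 26
Difference = |104 - 26| = 78

78


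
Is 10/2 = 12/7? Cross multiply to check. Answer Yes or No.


Cross multiply to check 10/2 = 12/7
Left cross product: 10 * 7 = 70
Right cross product: 2 * 12 = 24
70 != 24
Not equal, so proportions differ => No

No


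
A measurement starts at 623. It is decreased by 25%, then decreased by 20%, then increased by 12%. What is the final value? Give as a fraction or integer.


Start: 623
Step 1: decrease by 25% => multiply by 75/100
  623 * 75/100 = 1869/4
Step 2: decrease by 20% => multiply by 80/100
  1869/4 * 80/100 = 1869/5
Step 3: increase by 12% => multiply by 112/100
  1869/5 * 112/100 = 52332/125
Final value = 52332/125

52332/125


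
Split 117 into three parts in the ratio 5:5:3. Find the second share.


Ratio = 5:5:3
Total parts = 5 + 5 + 3 = 13
Value per part = 117 / 13 = 9
First share = 5 * 9 = 45
Middle share = 5 * 9 = 45
Third share = 3 * 9 = 27

45


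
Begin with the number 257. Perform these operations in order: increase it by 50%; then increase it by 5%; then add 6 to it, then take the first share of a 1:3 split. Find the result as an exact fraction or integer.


Start with 257.
Step 1: Increase by 50%: 257 * 150/100 = 771/2
Step 2: Increase by 5%: 771/2 * 105/100 = 16191/40
Step 3: Add 6: 16191/40+6=16431/40; split 1:3 first = 16431/40*1/4 = 16431/160
Final result = 16431/160

16431/160


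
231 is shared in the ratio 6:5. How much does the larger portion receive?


Total parts = 6 + 5 = 11
Value per part = 231 / 11 = 21
First share = 6 * 21 = 126
Second share = 5 * 21 = 105
Larger share = 126

126


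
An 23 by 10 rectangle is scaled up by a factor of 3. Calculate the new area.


Original dimensions: 23 x 10
Enlargement factor = 3
New width = 23 * 3 = 69
New height = 10 * 3 = 30
New area = 69 * 30 = 2070

2070


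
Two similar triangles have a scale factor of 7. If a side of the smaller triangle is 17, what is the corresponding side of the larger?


Similar triangles have proportional sides
Scale factor = 7
Smaller side = 17
Corresponding larger side = 17 * 7
= 119

119


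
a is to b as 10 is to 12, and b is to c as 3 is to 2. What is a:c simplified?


Given a:b = 10:12 and b:c = 3:2
Make b consistent. Multiply first ratio by 3: a:b = 30:36
Multiply second ratio by 12: b:c = 36:24
Now b = 36 in both, so a:b:c = 30:36:24
Therefore a:c = 30:24
Simplify by GCD: a:c = 5:4

5:4


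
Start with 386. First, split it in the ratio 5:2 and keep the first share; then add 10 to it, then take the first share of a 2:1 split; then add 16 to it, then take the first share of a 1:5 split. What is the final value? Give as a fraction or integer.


Start with 386.
Step 1: Split 5:2, first share = 386 * 5/7 = 1930/7
Step 2: Add 10: 1930/7+10=2000/7; split 2:1 first = 2000/7*2/3 = 4000/21
Step 3: Add 16: 4000/21+16=4336/21; split 1:5 first = 4336/21*1/6 = 2168/63
Final result = 2168/63

2168/63


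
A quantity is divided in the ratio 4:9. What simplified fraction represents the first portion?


Total parts = 4 + 9 = 13
First part fraction = 4/13
Simplify: 4/13 = 4/13

4/13


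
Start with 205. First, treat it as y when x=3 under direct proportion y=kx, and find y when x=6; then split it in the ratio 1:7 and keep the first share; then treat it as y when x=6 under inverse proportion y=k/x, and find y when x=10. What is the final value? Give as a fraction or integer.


Start with 205.
Step 1: Direct prop: k = (205)/3; new y = k*6 = 205*6/3 = 410
Step 2: Split 1:7, first share = 410 * 1/8 = 205/4
Step 3: Inverse prop: k = (205/4)*6; new y = k/10 = 205/4*6/10 = 123/4
Final result = 123/4

123/4


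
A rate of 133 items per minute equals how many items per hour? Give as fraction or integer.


Converting from per minute to per hour
Rate = 133 items per minute
Multiply by 60: 133 * 60
= 7980 items per hour

7980


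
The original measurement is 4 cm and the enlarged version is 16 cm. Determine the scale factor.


Original length = 4 cm
Scaled length = 16 cm
Scale factor = 16 / 4
= 4

4


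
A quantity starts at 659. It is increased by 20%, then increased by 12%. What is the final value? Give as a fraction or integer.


Start: 659
Step 1: increase by 20% => multiply by 120/100
  659 * 120/100 = 3954/5
Step 2: increase by 12% => multiply by 112/100
  3954/5 * 112/100 = 110712/125
Final value = 110712/125

110712/125


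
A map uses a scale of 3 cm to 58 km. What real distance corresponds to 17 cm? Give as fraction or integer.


Map scale: 3 cm = 58 km
Measured distance on map = 17 cm
Set up proportion: 17 * 58 / 3
= 986 / 3
= 986/3 km

986/3


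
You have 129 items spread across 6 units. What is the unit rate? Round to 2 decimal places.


Total items = 129
Number of units = 6
Unit rate = 129 / 6
= 21.50 items per unit

21.50


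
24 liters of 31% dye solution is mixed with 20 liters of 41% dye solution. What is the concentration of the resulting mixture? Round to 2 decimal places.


Solute in mixture 1 = 31% of 24 L = 24*31/100 = 186/25 L
Solute in mixture 2 = 41% of 20 L = 20*41/100 = 41/5 L
Total solute = 186/25 + 41/5 = 391/25 L
Total volume = 24 + 20 = 44 L
Final concentration = 391/25/44 * 100 = 35.55%

35.55


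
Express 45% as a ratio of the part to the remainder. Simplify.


Part = 45%, Remainder = 55%
Ratio = 45:55
GCD(45, 55) = 5
Simplify: 9:11 = 9:11

9:11


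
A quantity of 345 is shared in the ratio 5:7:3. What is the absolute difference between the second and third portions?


Total parts = 5 + 7 + 3 = 15
Value per part = 345 / 15 = 23
Shares: 5*23=115, 7*23=161, 3*23=69
Second share = 161, third share = 69
Difference = |161 - 69| = 92

92


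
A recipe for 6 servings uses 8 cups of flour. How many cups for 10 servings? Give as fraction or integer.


Original: 8 cups for 6 servings
Target servings = 10
Scaling factor = 10/6
New amount = 8 * 10/6
= 80/6
= 40/3 cups

40/3


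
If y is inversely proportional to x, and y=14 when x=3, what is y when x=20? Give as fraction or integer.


Inverse proportion: y = k/x
Find k: k = 3 * 14 = 42
Compute y at x=20: y = 42/20
y = 21/10

21/10


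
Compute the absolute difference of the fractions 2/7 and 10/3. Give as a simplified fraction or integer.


Simplify: 2/7 = 2/7 and 10/3 = 10/3
Find common denominator: LCD = 21
Convert: 6/21 and 70/21
Difference = |6 - 70|/21 = 64/21
Simplified = 64/21

64/21


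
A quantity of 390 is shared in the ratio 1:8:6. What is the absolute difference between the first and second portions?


Total parts = 1 + 8 + 6 = 15
Value per part = 390 / 15 = 26
Shares: 1*26=26, 8*26=208, 6*26=156
First share = 26, second share = 208
Difference = |26 - 208| = 182

182


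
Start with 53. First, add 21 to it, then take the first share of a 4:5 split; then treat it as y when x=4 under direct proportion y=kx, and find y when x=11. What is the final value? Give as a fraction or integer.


Start with 53.
Step 1: Add 21: 53+21=74; split 4:5 first = 74*4/9 = 296/9
Step 2: Direct prop: k = (296/9)/4; new y = k*11 = 296/9*11/4 = 814/9
Final result = 814/9

814/9


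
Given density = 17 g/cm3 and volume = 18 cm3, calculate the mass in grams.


Using mass = density * volume
Density = 17 g/cm3
Volume = 18 cm3
Mass = 17 * 18
= 306 g

306


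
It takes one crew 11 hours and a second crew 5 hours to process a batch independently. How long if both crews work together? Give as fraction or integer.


Rate of A = 1/11 job per hour
Rate of B = 1/5 job per hour
Combined rate = 1/11 + 1/5
Find common denominator: (5 + 11)/(11*5) = 16/55
Combined rate = 16/55 job per hour
Time together = 1 / (16/55) = 55/16 hours

55/16


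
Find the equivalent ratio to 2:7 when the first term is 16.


Original ratio: 2:7
First term target: 16
Scale factor = 16 / 2 = 8
Multiply second term: 7 * 8 = 56
Equivalent ratio = 16:56

16:56


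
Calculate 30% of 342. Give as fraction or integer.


Compute 30% of 342
Convert percentage: 30% = 30/100
Multiply: 342 * 30/100
= 10260/100
= 513/5

513/5


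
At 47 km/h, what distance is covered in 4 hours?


Using distance = speed * time
Speed = 47 km/h
Time = 4 hours
Distance = 47 * 4
= 188 km

188


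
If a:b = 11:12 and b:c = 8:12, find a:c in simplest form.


Given a:b = 11:12 and b:c = 8:12
Make b consistent. Multiply first ratio by 8: a:b = 88:96
Multiply second ratio by 12: b:c = 96:144
Now b = 96 in both, so a:b:c = 88:96:144
Therefore a:c = 88:144
Simplify by GCD: a:c = 11:18

11:18


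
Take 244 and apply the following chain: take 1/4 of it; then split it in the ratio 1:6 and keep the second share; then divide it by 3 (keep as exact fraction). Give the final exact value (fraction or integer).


Start with 244.
Step 1: Take 1/4: 244 * 1/4 = 61
Step 2: Split 1:6, second share = 61 * 6/7 = 366/7
Step 3: Divide by 3: 366/7 / 3 = 122/7
Final result = 122/7

122/7


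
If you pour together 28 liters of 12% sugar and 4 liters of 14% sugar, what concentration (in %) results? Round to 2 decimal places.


Solute in mixture 1 = 12% of 28 L = 28*12/100 = 84/25 L
Solute in mixture 2 = 14% of 4 L = 4*14/100 = 14/25 L
Total solute = 84/25 + 14/25 = 98/25 L
Total volume = 28 + 4 = 32 L
Final concentration = 98/25/32 * 100 = 12.25%

12.25


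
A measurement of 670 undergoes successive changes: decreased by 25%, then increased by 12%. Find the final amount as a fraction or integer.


Start: 670
Step 1: decrease by 25% => multiply by 75/100
  670 * 75/100 = 1005/2
Step 2: increase by 12% => multiply by 112/100
  1005/2 * 112/100 = 2814/5
Final value = 2814/5

2814/5


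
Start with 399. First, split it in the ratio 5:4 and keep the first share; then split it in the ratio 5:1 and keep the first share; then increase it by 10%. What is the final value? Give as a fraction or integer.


Start with 399.
Step 1: Split 5:4, first share = 399 * 5/9 = 665/3
Step 2: Split 5:1, first share = 665/3 * 5/6 = 3325/18
Step 3: Increase by 10%: 3325/18 * 110/100 = 7315/36
Final result = 7315/36

7315/36


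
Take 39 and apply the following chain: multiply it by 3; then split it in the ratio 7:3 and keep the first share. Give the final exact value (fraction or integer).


Start with 39.
Step 1: Multiply by 3: 39 * 3 = 117
Step 2: Split 7:3, first share = 117 * 7/10 = 819/10
Final result = 819/10

819/10


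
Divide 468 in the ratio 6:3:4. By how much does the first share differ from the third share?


Total parts = 6 + 3 + 4 = 13
Value per part = 468 / 13 = 36
Shares: 6*36=216, 3*36=108, 4*36=144
First share = 216, third share = 144
Difference = |216 - 144| = 72

72


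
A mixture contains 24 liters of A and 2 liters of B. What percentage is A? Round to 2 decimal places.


Volume of A = 24 L
Volume of B = 2 L
Total volume = 24 + 2 = 26 L
Percentage of A = (24/26) * 100
= 92.31%

92.31


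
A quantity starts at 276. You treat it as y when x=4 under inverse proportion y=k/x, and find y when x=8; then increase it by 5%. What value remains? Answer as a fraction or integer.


Start with 276.
Step 1: Inverse prop: k = (276)*4; new y = k/8 = 276*4/8 = 138
Step 2: Increase by 5%: 138 * 105/100 = 1449/10
Final result = 1449/10

1449/10


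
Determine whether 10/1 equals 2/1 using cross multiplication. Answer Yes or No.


Cross multiply to check 10/1 = 2/1
Left cross product: 10 * 1 = 10
Right cross product: 1 * 2 = 2
10 != 2
Not equal, so proportions differ => No

No


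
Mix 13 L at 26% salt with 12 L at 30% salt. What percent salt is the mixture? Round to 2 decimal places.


Solute in mixture 1 = 26% of 13 L = 13*26/100 = 169/50 L
Solute in mixture 2 = 30% of 12 L = 12*30/100 = 18/5 L
Total solute = 169/50 + 18/5 = 349/50 L
Total volume = 13 + 12 = 25 L
Final concentration = 349/50/25 * 100 = 27.92%

27.92


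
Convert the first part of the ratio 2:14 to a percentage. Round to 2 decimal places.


Total parts = 2 + 14 = 16
First part fraction = 2/16
Percentage = (2/16) * 100
= 0.125 * 100
= 12.50%

12.50


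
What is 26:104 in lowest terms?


Find GCD(26, 104)
GCD = 26
Divide both by 26: 26/26 = 1, 104/26 = 4
Simplified ratio = 1:4

1:4


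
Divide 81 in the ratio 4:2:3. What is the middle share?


Ratio = 4:2:3
Total parts = 4 + 2 + 3 = 9
Value per part = 81 / 9 = 9
First share = 4 * 9 = 36
Middle share = 2 * 9 = 18
Third share = 3 * 9 = 27

18


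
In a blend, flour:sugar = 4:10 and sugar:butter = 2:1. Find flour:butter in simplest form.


Given a:b = 4:10 and b:c = 2:1
Make b consistent. Multiply first ratio by 2: a:b = 8:20
Multiply second ratio by 10: b:c = 20:10
Now b = 20 in both, so a:b:c = 8:20:10
Therefore a:c = 8:10
Simplify by GCD: a:c = 4:5

4:5


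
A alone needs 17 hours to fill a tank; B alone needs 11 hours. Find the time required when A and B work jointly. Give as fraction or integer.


Rate of A = 1/17 job per hour
Rate of B = 1/11 job per hour
Combined rate = 1/17 + 1/11
Find common denominator: (11 + 17)/(17*11) = 28/187
Combined rate = 28/187 job per hour
Time together = 1 / (28/187) = 187/28 hours

187/28


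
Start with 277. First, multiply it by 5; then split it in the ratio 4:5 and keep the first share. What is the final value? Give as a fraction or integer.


Start with 277.
Step 1: Multiply by 5: 277 * 5 = 1385
Step 2: Split 4:5, first share = 1385 * 4/9 = 5540/9
Final result = 5540/9

5540/9


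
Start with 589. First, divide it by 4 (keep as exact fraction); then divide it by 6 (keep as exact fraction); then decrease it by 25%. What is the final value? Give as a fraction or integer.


Start with 589.
Step 1: Divide by 4: 589 / 4 = 589/4
Step 2: Divide by 6: 589/4 / 6 = 589/24
Step 3: Decrease by 25%: 589/24 * 75/100 = 589/32
Final result = 589/32

589/32


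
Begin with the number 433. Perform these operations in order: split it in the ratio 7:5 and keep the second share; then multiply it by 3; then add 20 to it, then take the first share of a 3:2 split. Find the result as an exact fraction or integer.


Start with 433.
Step 1: Split 7:5, second share = 433 * 5/12 = 2165/12
Step 2: Multiply by 3: 2165/12 * 3 = 2165/4
Step 3: Add 20: 2165/4+20=2245/4; split 3:2 first = 2245/4*3/5 = 1347/4
Final result = 1347/4

1347/4


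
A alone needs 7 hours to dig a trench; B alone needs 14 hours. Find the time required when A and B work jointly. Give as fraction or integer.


Rate of A = 1/7 job per hour
Rate of B = 1/14 job per hour
Combined rate = 1/7 + 1/14
Find common denominator: (14 + 7)/(7*14) = 21/98
Combined rate = 3/14 job per hour
Time together = 1 / (3/14) = 14/3 hours

14/3


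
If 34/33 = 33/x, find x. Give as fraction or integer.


Setting up: 34/33 = 33/x
Cross multiply: 34 * x = 33 * 33
34x = 1089
x = 1089/34
x = 1089/34

1089/34


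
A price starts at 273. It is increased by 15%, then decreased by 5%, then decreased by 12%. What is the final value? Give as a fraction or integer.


Start: 273
Step 1: increase by 15% => multiply by 115/100
  273 * 115/100 = 6279/20
Step 2: decrease by 5% => multiply by 95/100
  6279/20 * 95/100 = 119301/400
Step 3: decrease by 12% => multiply by 88/100
  119301/400 * 88/100 = 1312311/5000
Final value = 1312311/5000

1312311/5000


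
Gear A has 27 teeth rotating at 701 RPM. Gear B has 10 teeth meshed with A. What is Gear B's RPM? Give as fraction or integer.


Gear ratio: teeth_A * RPM_A = teeth_B * RPM_B
27 * 701 = 10 * RPM_B
18927 = 10 * RPM_B
RPM_B = 18927 / 10
RPM_B = 18927/10

18927/10


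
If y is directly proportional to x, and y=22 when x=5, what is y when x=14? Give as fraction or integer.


Direct proportion: y = kx
Find k: k = 22/5 = 22/5
Compute y at x=14: y = 22/5 * 14
y = 308/5

308/5


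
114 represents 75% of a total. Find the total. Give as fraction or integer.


Given: 114 is 75% of the whole
Set up: 114 = 75/100 * whole
whole = 114 * 100 / 75
whole = 11400 / 75
whole = 152

152


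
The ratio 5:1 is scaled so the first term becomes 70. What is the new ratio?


Original ratio: 5:1
First term target: 70
Scale factor = 70 / 5 = 14
Multiply second term: 1 * 14 = 14
Equivalent ratio = 70:14

70:14


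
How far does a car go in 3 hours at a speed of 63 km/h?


Using distance = speed * time
Speed = 63 km/h
Time = 3 hours
Distance = 63 * 3
= 189 km

189


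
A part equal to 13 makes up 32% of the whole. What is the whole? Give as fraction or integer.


Given: 13 is 32% of the whole
Set up: 13 = 32/100 * whole
whole = 13 * 100 / 32
whole = 1300 / 32
whole = 325/8

325/8


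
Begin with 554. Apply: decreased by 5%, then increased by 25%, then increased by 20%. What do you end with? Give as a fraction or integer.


Start: 554
Step 1: decrease by 5% => multiply by 95/100
  554 * 95/100 = 5263/10
Step 2: increase by 25% => multiply by 125/100
  5263/10 * 125/100 = 5263/8
Step 3: increase by 20% => multiply by 120/100
  5263/8 * 120/100 = 15789/20
Final value = 15789/20

15789/20


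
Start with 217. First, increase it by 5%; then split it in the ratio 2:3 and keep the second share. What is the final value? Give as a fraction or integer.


Start with 217.
Step 1: Increase by 5%: 217 * 105/100 = 4557/20
Step 2: Split 2:3, second share = 4557/20 * 3/5 = 13671/100
Final result = 13671/100

13671/100


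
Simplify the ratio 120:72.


Find GCD(120, 72)
GCD = 24
Divide both by 24: 120/24 = 5, 72/24 = 3
Simplified ratio = 5:3

5:3


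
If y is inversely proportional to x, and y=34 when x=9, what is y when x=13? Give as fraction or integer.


Inverse proportion: y = k/x
Find k: k = 9 * 34 = 306
Compute y at x=13: y = 306/13
y = 306/13

306/13


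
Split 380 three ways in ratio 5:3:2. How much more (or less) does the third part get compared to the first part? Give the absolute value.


Total parts = 5 + 3 + 2 = 10
Value per part = 380 / 10 = 38
Shares: 5*38=190, 3*38=114, 2*38=76
Third share = 76, first share = 190
Difference = |76 - 190| = 114

114


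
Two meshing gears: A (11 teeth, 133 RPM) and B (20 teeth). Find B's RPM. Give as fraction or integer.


Gear ratio: teeth_A * RPM_A = teeth_B * RPM_B
11 * 133 = 20 * RPM_B
1463 = 20 * RPM_B
RPM_B = 1463 / 20
RPM_B = 1463/20

1463/20


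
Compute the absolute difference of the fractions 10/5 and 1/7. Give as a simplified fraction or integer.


Simplify: 10/5 = 2 and 1/7 = 1/7
Find common denominator: LCD = 7
Convert: 14/7 and 1/7
Difference = |14 - 1|/7 = 13/7
Simplified = 13/7

13/7


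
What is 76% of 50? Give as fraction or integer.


Compute 76% of 50
Convert percentage: 76% = 76/100
Multiply: 50 * 76/100
= 3800/100
= 38

38


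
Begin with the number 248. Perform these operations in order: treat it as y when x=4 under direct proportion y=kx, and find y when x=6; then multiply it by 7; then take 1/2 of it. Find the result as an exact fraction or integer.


Start with 248.
Step 1: Direct prop: k = (248)/4; new y = k*6 = 248*6/4 = 372
Step 2: Multiply by 7: 372 * 7 = 2604
Step 3: Take 1/2: 2604 * 1/2 = 1302
Final result = 1302

1302


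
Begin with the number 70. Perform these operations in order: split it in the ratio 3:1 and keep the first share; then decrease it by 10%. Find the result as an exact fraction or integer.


Start with 70.
Step 1: Split 3:1, first share = 70 * 3/4 = 105/2
Step 2: Decrease by 10%: 105/2 * 90/100 = 189/4
Final result = 189/4

189/4


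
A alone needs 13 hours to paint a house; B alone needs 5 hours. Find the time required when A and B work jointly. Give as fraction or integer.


Rate of A = 1/13 job per hour
Rate of B = 1/5 job per hour
Combined rate = 1/13 + 1/5
Find common denominator: (5 + 13)/(13*5) = 18/65
Combined rate = 18/65 job per hour
Time together = 1 / (18/65) = 65/18 hours

65/18


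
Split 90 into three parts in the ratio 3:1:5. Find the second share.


Ratio = 3:1:5
Total parts = 3 + 1 + 5 = 9
Value per part = 90 / 9 = 10
First share = 3 * 10 = 30
Middle share = 1 * 10 = 10
Third share = 5 * 10 = 50

10


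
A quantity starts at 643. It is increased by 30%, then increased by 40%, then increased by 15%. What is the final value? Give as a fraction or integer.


Start: 643
Step 1: increase by 30% => multiply by 130/100
  643 * 130/100 = 8359/10
Step 2: increase by 40% => multiply by 140/100
  8359/10 * 140/100 = 58513/50
Step 3: increase by 15% => multiply by 115/100
  58513/50 * 115/100 = 1345799/1000
Final value = 1345799/1000

1345799/1000


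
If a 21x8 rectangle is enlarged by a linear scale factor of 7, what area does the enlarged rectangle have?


Original dimensions: 21 x 8
Enlargement factor = 7
New width = 21 * 7 = 147
New height = 8 * 7 = 56
New area = 147 * 56 = 8232

8232


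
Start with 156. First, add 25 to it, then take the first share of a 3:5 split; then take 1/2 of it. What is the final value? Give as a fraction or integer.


Start with 156.
Step 1: Add 25: 156+25=181; split 3:5 first = 181*3/8 = 543/8
Step 2: Take 1/2: 543/8 * 1/2 = 543/16
Final result = 543/16

543/16
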